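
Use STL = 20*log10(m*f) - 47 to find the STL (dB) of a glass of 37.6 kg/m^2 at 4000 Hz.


Mass law: STL = 20 * log10(m * f) - 47
  m * f = 37.6 * 4000 = 150400
  log10(150400) = 5.17725
  STL = 20 * 5.17725 - 47 = 103.545 - 47 = 56.5 dB

56.5 dB


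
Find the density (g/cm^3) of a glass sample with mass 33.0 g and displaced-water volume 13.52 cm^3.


Use the definition of density:
  rho = mass / volume
  rho = 33.0 / 13.52 = 2.441 g/cm^3

2.441 g/cm^3


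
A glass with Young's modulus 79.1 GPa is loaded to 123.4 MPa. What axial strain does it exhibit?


Rearrange E = sigma / epsilon:
  epsilon = sigma / E
  E (MPa) = 79.1 * 1000 = 79100
  epsilon = 123.4 / 79100 = 0.00156

0.00156


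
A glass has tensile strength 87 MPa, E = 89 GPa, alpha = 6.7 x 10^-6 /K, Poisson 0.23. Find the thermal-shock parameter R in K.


Thermal shock resistance: R = sigma * (1 - nu) / (E * alpha)
  Numerator = 87 * (1 - 0.23) = 66.99
  Denominator = 89 * 1000 * (6.7 x 10^-6) = 0.5963
  R = 66.99 / 0.5963 = 112.3 K

112.3 K


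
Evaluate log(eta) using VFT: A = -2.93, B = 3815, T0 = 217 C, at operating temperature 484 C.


VFT equation: log(eta) = A + B / (T - T0)
  T - T0 = 484 - 217 = 267
  B / (T - T0) = 3815 / 267 = 14.288
  log(eta) = -2.93 + 14.288 = 11.358

11.358


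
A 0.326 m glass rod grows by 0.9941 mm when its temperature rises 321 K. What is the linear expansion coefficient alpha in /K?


Rearrange dL = alpha * L0 * dT for alpha:
  alpha = dL / (L0 * dT)
  alpha = (0.9941 / 1000) / (0.326 * 321) = 0.0000095 /K = 9.5 x 10^-6 /K

9.5 x 10^-6 /K


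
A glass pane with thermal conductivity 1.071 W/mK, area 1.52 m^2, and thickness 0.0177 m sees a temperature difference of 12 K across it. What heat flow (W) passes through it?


Fourier's law: Q = k * A * dT / t
  Q = 1.071 * 1.52 * 12 / 0.0177
  Q = 19.53504 / 0.0177 = 1103.7 W

1103.7 W


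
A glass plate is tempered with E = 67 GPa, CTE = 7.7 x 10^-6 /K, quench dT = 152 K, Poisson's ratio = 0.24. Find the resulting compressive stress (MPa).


Tempering stress: sigma = E * alpha * dT / (1 - nu)
  E (MPa) = 67 * 1000 = 67000
  Numerator = 67000 * (7.7 x 10^-6) * 152 = 78.4168
  Denominator = 1 - 0.24 = 0.76
  sigma = 78.4168 / 0.76 = 103.2 MPa

103.2 MPa


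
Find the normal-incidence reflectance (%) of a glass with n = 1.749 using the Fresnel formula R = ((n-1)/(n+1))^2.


Fresnel reflectance at normal incidence:
  R = ((n - 1)/(n + 1))^2
  (n - 1)/(n + 1) = (1.749 - 1)/(1.749 + 1) = 0.272463
  R = 0.272463^2 = 0.0742361
  R(%) = 0.0742361 * 100 = 7.424%

7.424%


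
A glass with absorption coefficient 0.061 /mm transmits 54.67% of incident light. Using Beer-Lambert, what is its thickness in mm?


Rearrange T = exp(-alpha * thickness):
  thickness = -ln(T) / alpha
  T = 54.67/100 = 0.5467
  ln(T) = -0.60386
  -ln(T) = 0.60386
  thickness = 0.60386 / 0.061 = 9.9 mm

9.9 mm


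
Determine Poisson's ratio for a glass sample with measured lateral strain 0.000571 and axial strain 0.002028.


Poisson's ratio: nu = lateral strain / axial strain
  nu = 0.000571 / 0.002028 = 0.2816

0.2816


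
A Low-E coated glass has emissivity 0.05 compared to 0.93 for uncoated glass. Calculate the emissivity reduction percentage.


Percentage reduction = (1 - coated/uncoated) * 100
  Ratio = 0.05 / 0.93 = 0.0538
  Reduction = (1 - 0.0538) * 100 = 94.6%

94.6%


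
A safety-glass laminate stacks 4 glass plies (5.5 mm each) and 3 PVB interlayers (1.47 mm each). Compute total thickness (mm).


Total thickness = glass contribution + PVB contribution
  Glass: 4 * 5.5 = 22.0 mm
  PVB: 3 * 1.47 = 4.41 mm
  Total = 22.0 + 4.41 = 26.41 mm

26.41 mm


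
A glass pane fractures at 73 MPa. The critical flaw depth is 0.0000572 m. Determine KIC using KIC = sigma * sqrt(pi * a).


Fracture toughness: KIC = sigma * sqrt(pi * a)
  pi * a = pi * 0.0000572 = 0.000179699
  sqrt(pi * a) = 0.013405
  KIC = 73 * 0.013405 = 0.979 MPa*sqrt(m)

0.979 MPa*sqrt(m)


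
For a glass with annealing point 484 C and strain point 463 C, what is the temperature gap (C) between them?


Gap = T_anneal - T_strain:
  gap = 484 - 463 = 21 C

21 C


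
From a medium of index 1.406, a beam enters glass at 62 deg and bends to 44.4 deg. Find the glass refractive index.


Apply Snell's law: n1 * sin(theta1) = n2 * sin(theta2)
  n2 = n1 * sin(theta1) / sin(theta2)
  sin(62) = 0.882948
  sin(44.4) = 0.699663
  n2 = 1.406 * 0.882948 / 0.699663 = 1.7743

1.7743


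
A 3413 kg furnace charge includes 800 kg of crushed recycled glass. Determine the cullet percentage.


Cullet ratio = (cullet mass / total batch mass) * 100
  Ratio = 800 / 3413 * 100 = 23.44%

23.44%


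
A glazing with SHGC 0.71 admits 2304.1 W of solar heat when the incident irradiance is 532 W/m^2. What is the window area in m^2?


Rearrange Q = Area * SHGC * Irradiance:
  Area = Q / (SHGC * Irradiance)
  Area = 2304.1 / (0.71 * 532) = 6.1 m^2

6.1 m^2


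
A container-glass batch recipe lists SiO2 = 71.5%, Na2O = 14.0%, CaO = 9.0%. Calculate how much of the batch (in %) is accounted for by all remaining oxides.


Sum the three major oxides:
  SiO2 + Na2O + CaO = 71.5 + 14.0 + 9.0 = 94.5%
Subtract from 100%:
  Others = 100 - 94.5 = 5.5%

5.5%


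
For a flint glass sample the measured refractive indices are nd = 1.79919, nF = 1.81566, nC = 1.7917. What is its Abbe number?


Abbe number formula: Vd = (nd - 1) / (nF - nC)
  nd - 1 = 1.79919 - 1 = 0.79919
  nF - nC = 1.81566 - 1.7917 = 0.02396
  Vd = 0.79919 / 0.02396 = 33.36

33.36


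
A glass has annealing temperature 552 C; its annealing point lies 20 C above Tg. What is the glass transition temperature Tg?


Rearrange T_anneal = Tg + offset for Tg:
  Tg = T_anneal - offset = 552 - 20 = 532 C

532 C


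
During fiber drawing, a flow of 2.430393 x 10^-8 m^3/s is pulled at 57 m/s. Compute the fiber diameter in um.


Cross-sectional area from continuity:
  A = Q / v = 2.430393 x 10^-8 / 57 = 4.263847 x 10^-10 m^2
Diameter from circular cross-section:
  d = sqrt(4A / pi) * 10^6 (m -> um)
  d = sqrt(4 * 4.263847 x 10^-10 / pi) * 10^6 = 23.3 um

23.3 um


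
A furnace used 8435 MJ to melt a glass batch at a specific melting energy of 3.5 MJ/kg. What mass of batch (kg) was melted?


Rearrange E = m * s for m:
  m = E / s
  m = 8435 / 3.5 = 2410.0 kg

2410.0 kg


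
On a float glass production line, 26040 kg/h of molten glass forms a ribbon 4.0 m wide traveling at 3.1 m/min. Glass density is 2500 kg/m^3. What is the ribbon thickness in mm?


Ribbon cross-section from mass balance:
  Volume rate = throughput / density = 26040 / 2500 = 10.416 m^3/h
  thickness = volume rate / (speed * 60 * width), i.e.
  thickness = throughput / (60 * speed * width * density) * 1000
  thickness = 26040 / (60 * 3.1 * 4.0 * 2500) * 1000 = 14.0 mm

14.0 mm


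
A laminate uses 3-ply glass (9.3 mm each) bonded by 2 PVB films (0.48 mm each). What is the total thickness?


Total thickness = glass contribution + PVB contribution
  Glass: 3 * 9.3 = 27.9 mm
  PVB: 2 * 0.48 = 0.96 mm
  Total = 27.9 + 0.96 = 28.86 mm

28.86 mm


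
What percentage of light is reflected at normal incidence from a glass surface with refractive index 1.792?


Fresnel reflectance at normal incidence:
  R = ((n - 1)/(n + 1))^2
  (n - 1)/(n + 1) = (1.792 - 1)/(1.792 + 1) = 0.283668
  R = 0.283668^2 = 0.0804675
  R(%) = 0.0804675 * 100 = 8.047%

8.047%


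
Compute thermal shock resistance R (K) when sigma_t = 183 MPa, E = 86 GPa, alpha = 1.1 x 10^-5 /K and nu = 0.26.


Thermal shock resistance: R = sigma * (1 - nu) / (E * alpha)
  Numerator = 183 * (1 - 0.26) = 135.42
  Denominator = 86 * 1000 * (1.1 x 10^-5) = 0.946
  R = 135.42 / 0.946 = 143.2 K

143.2 K


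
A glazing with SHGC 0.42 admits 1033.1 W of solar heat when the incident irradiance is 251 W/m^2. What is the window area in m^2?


Rearrange Q = Area * SHGC * Irradiance:
  Area = Q / (SHGC * Irradiance)
  Area = 1033.1 / (0.42 * 251) = 9.8 m^2

9.8 m^2


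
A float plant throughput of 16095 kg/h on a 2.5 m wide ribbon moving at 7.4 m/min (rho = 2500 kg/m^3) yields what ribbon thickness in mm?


Ribbon cross-section from mass balance:
  Volume rate = throughput / density = 16095 / 2500 = 6.438 m^3/h
  thickness = volume rate / (speed * 60 * width), i.e.
  thickness = throughput / (60 * speed * width * density) * 1000
  thickness = 16095 / (60 * 7.4 * 2.5 * 2500) * 1000 = 5.8 mm

5.8 mm


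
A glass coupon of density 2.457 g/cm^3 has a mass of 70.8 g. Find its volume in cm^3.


Rearrange rho = m / V:
  V = m / rho
  V = 70.8 / 2.457 = 28.816 cm^3

28.816 cm^3


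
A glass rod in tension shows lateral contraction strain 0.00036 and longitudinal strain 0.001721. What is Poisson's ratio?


Poisson's ratio: nu = lateral strain / axial strain
  nu = 0.00036 / 0.001721 = 0.2092

0.2092


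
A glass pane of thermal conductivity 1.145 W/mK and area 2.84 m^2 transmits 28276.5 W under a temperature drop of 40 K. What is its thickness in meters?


Fourier's law: t = k * A * dT / Q
  t = 1.145 * 2.84 * 40 / 28276.5
  t = 130.072 / 28276.5 = 0.0046 m

0.0046 m


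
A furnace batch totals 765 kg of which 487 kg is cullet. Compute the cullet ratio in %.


Cullet ratio = (cullet mass / total batch mass) * 100
  Ratio = 487 / 765 * 100 = 63.66%

63.66%


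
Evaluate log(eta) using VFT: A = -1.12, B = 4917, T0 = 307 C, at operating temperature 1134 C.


VFT equation: log(eta) = A + B / (T - T0)
  T - T0 = 1134 - 307 = 827
  B / (T - T0) = 4917 / 827 = 5.946
  log(eta) = -1.12 + 5.946 = 4.826

4.826


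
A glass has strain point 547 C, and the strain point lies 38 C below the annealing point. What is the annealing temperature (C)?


T_anneal = T_strain + gap:
  T_anneal = 547 + 38 = 585 C

585 C


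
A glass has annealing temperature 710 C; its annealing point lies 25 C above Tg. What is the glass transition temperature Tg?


Rearrange T_anneal = Tg + offset for Tg:
  Tg = T_anneal - offset = 710 - 25 = 685 C

685 C


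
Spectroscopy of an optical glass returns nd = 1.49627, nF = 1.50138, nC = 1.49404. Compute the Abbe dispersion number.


Abbe number formula: Vd = (nd - 1) / (nF - nC)
  nd - 1 = 1.49627 - 1 = 0.49627
  nF - nC = 1.50138 - 1.49404 = 0.00734
  Vd = 0.49627 / 0.00734 = 67.61

67.61


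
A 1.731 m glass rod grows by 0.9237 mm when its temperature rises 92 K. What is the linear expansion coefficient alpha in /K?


Rearrange dL = alpha * L0 * dT for alpha:
  alpha = dL / (L0 * dT)
  alpha = (0.9237 / 1000) / (1.731 * 92) = 0.0000058 /K = 5.8 x 10^-6 /K

5.8 x 10^-6 /K


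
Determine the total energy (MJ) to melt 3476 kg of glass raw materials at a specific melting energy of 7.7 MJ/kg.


Total energy = mass * specific energy
  E = 3476 * 7.7 = 26765.2 MJ

26765.2 MJ


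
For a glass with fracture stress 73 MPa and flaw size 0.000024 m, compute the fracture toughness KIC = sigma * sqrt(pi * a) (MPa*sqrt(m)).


Fracture toughness: KIC = sigma * sqrt(pi * a)
  pi * a = pi * 0.000024 = 0.000075398
  sqrt(pi * a) = 0.008683
  KIC = 73 * 0.008683 = 0.634 MPa*sqrt(m)

0.634 MPa*sqrt(m)


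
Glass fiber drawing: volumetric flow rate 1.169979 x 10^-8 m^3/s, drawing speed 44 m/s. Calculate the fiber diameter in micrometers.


Cross-sectional area from continuity:
  A = Q / v = 1.169979 x 10^-8 / 44 = 2.659043 x 10^-10 m^2
Diameter from circular cross-section:
  d = sqrt(4A / pi) * 10^6 (m -> um)
  d = sqrt(4 * 2.659043 x 10^-10 / pi) * 10^6 = 18.4 um

18.4 um


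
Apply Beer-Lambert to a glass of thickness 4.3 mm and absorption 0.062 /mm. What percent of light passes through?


Beer-Lambert law: T = exp(-alpha * thickness)
  exponent = -0.062 * 4.3 = -0.2666
  T = exp(-0.2666) = 0.766
  Percentage = 0.766 * 100 = 76.6%

76.6%


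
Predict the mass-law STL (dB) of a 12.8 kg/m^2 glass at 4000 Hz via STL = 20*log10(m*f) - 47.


Mass law: STL = 20 * log10(m * f) - 47
  m * f = 12.8 * 4000 = 51200
  log10(51200) = 4.70927
  STL = 20 * 4.70927 - 47 = 94.1854 - 47 = 47.2 dB

47.2 dB


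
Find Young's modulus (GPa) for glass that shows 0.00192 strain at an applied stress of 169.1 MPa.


Young's modulus: E = stress / strain
  E = 169.1 MPa / 0.00192 = 88072.92 MPa
Convert to GPa: 88072.92 / 1000 = 88.07 GPa

88.07 GPa


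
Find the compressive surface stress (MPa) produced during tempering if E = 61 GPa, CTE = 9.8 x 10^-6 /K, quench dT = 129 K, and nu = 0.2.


Tempering stress: sigma = E * alpha * dT / (1 - nu)
  E (MPa) = 61 * 1000 = 61000
  Numerator = 61000 * (9.8 x 10^-6) * 129 = 77.1162
  Denominator = 1 - 0.2 = 0.8
  sigma = 77.1162 / 0.8 = 96.4 MPa

96.4 MPa


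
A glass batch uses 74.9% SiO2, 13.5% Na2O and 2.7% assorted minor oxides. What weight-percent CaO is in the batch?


Pieces sum to 100%:
  CaO = 100 - (SiO2 + Na2O + others)
  CaO = 100 - (74.9 + 13.5 + 2.7) = 8.9%

8.9%


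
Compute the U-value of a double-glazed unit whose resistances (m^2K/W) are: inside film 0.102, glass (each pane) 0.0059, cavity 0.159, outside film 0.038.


Total thermal resistance (series):
  R_total = R_in + R_glass + R_air + R_glass + R_out
  R_total = 0.102 + 0.0059 + 0.159 + 0.0059 + 0.038 = 0.3108 m^2K/W
U-value = 1 / R_total = 1 / 0.3108 = 3.218 W/m^2K

3.218 W/m^2K


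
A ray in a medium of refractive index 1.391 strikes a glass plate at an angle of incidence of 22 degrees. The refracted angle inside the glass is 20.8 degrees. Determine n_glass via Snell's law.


Apply Snell's law: n1 * sin(theta1) = n2 * sin(theta2)
  n2 = n1 * sin(theta1) / sin(theta2)
  sin(22) = 0.374607
  sin(20.8) = 0.355107
  n2 = 1.391 * 0.374607 / 0.355107 = 1.4674

1.4674


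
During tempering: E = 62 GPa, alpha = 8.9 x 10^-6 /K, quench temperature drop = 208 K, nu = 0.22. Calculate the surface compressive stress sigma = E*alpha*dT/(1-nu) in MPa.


Tempering stress: sigma = E * alpha * dT / (1 - nu)
  E (MPa) = 62 * 1000 = 62000
  Numerator = 62000 * (8.9 x 10^-6) * 208 = 114.7744
  Denominator = 1 - 0.22 = 0.78
  sigma = 114.7744 / 0.78 = 147.1 MPa

147.1 MPa


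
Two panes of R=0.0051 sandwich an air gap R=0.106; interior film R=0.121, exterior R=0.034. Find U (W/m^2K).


Total thermal resistance (series):
  R_total = R_in + R_glass + R_air + R_glass + R_out
  R_total = 0.121 + 0.0051 + 0.106 + 0.0051 + 0.034 = 0.2712 m^2K/W
U-value = 1 / R_total = 1 / 0.2712 = 3.687 W/m^2K

3.687 W/m^2K


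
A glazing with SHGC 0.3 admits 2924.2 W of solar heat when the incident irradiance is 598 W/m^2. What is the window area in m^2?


Rearrange Q = Area * SHGC * Irradiance:
  Area = Q / (SHGC * Irradiance)
  Area = 2924.2 / (0.3 * 598) = 16.3 m^2

16.3 m^2


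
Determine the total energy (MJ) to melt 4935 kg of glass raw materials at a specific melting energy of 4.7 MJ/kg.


Total energy = mass * specific energy
  E = 4935 * 4.7 = 23194.5 MJ

23194.5 MJ


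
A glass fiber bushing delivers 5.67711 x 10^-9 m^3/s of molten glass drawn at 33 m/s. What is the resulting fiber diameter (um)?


Cross-sectional area from continuity:
  A = Q / v = 5.67711 x 10^-9 / 33 = 1.720336 x 10^-10 m^2
Diameter from circular cross-section:
  d = sqrt(4A / pi) * 10^6 (m -> um)
  d = sqrt(4 * 1.720336 x 10^-10 / pi) * 10^6 = 14.8 um

14.8 um


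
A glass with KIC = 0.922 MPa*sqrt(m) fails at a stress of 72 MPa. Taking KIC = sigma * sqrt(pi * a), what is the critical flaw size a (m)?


Rearrange KIC = sigma * sqrt(pi * a):
  sqrt(pi * a) = KIC / sigma
  sqrt(pi * a) = 0.922 / 72 = 0.012806
  a = (KIC / sigma)^2 / pi
  a = 0.012806^2 / pi = 0.0000522 m

0.0000522 m


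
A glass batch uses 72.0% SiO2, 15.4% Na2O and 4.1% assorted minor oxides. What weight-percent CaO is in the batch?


Pieces sum to 100%:
  CaO = 100 - (SiO2 + Na2O + others)
  CaO = 100 - (72.0 + 15.4 + 4.1) = 8.5%

8.5%


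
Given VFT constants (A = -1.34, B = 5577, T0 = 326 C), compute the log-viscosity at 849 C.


VFT equation: log(eta) = A + B / (T - T0)
  T - T0 = 849 - 326 = 523
  B / (T - T0) = 5577 / 523 = 10.663
  log(eta) = -1.34 + 10.663 = 9.323

9.323


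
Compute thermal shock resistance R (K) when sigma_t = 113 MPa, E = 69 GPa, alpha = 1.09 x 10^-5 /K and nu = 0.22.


Thermal shock resistance: R = sigma * (1 - nu) / (E * alpha)
  Numerator = 113 * (1 - 0.22) = 88.14
  Denominator = 69 * 1000 * (1.09 x 10^-5) = 0.7521
  R = 88.14 / 0.7521 = 117.2 K

117.2 K


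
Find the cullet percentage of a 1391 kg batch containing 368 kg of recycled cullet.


Cullet ratio = (cullet mass / total batch mass) * 100
  Ratio = 368 / 1391 * 100 = 26.46%

26.46%


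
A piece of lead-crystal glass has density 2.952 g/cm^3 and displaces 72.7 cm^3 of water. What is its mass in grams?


Rearrange rho = m / V:
  m = rho * V
  m = 2.952 * 72.7 = 214.61 g

214.61 g


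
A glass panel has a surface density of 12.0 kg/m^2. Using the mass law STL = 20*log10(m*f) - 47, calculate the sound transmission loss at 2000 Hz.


Mass law: STL = 20 * log10(m * f) - 47
  m * f = 12.0 * 2000 = 24000
  log10(24000) = 4.38021
  STL = 20 * 4.38021 - 47 = 87.6042 - 47 = 40.6 dB

40.6 dB


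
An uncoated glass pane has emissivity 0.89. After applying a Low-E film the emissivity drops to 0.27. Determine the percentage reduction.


Percentage reduction = (1 - coated/uncoated) * 100
  Ratio = 0.27 / 0.89 = 0.3034
  Reduction = (1 - 0.3034) * 100 = 69.7%

69.7%


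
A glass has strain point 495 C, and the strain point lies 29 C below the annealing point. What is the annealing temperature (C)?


T_anneal = T_strain + gap:
  T_anneal = 495 + 29 = 524 C

524 C


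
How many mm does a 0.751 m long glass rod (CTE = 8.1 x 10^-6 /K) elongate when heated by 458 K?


Thermal expansion formula: dL = alpha * L0 * dT
  dL = (8.1 x 10^-6) * 0.751 * 458 = 0.00278606 m
Convert to mm: 0.00278606 * 1000 = 2.7861 mm

2.7861 mm


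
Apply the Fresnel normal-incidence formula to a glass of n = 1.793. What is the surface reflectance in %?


Fresnel reflectance at normal incidence:
  R = ((n - 1)/(n + 1))^2
  (n - 1)/(n + 1) = (1.793 - 1)/(1.793 + 1) = 0.283924
  R = 0.283924^2 = 0.0806128
  R(%) = 0.0806128 * 100 = 8.061%

8.061%


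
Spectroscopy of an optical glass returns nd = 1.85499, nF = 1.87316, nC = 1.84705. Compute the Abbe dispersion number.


Abbe number formula: Vd = (nd - 1) / (nF - nC)
  nd - 1 = 1.85499 - 1 = 0.85499
  nF - nC = 1.87316 - 1.84705 = 0.02611
  Vd = 0.85499 / 0.02611 = 32.75

32.75


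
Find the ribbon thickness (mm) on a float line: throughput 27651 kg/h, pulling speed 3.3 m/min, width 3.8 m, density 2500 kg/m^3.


Ribbon cross-section from mass balance:
  Volume rate = throughput / density = 27651 / 2500 = 11.0604 m^3/h
  thickness = volume rate / (speed * 60 * width), i.e.
  thickness = throughput / (60 * speed * width * density) * 1000
  thickness = 27651 / (60 * 3.3 * 3.8 * 2500) * 1000 = 14.7 mm

14.7 mm


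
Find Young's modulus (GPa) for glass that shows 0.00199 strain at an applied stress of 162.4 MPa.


Young's modulus: E = stress / strain
  E = 162.4 MPa / 0.00199 = 81608.04 MPa
Convert to GPa: 81608.04 / 1000 = 81.61 GPa

81.61 GPa


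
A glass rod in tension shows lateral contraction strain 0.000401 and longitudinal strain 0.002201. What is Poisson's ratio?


Poisson's ratio: nu = lateral strain / axial strain
  nu = 0.000401 / 0.002201 = 0.1822

0.1822


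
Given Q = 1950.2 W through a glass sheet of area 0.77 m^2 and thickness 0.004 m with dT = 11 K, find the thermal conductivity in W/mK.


Fourier's law rearranged: k = Q * t / (A * dT)
  Numerator = 1950.2 * 0.004 = 7.8008
  Denominator = 0.77 * 11 = 8.47
  k = 7.8008 / 8.47 = 0.921 W/mK

0.921 W/mK


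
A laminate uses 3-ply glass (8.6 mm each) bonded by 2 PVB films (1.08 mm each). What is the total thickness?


Total thickness = glass contribution + PVB contribution
  Glass: 3 * 8.6 = 25.8 mm
  PVB: 2 * 1.08 = 2.16 mm
  Total = 25.8 + 2.16 = 27.96 mm

27.96 mm


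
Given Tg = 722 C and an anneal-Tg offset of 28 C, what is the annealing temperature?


The annealing temperature is Tg plus the offset:
  T_anneal = 722 + 28 = 750 C

750 C


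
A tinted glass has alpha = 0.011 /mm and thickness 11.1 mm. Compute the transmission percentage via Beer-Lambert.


Beer-Lambert law: T = exp(-alpha * thickness)
  exponent = -0.011 * 11.1 = -0.1221
  T = exp(-0.1221) = 0.8851
  Percentage = 0.8851 * 100 = 88.51%

88.51%


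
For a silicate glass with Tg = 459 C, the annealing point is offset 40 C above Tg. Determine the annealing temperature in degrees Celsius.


The annealing temperature is Tg plus the offset:
  T_anneal = 459 + 40 = 499 C

499 C


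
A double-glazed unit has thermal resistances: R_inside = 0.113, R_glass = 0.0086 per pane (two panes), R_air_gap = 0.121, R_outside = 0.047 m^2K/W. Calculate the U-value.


Total thermal resistance (series):
  R_total = R_in + R_glass + R_air + R_glass + R_out
  R_total = 0.113 + 0.0086 + 0.121 + 0.0086 + 0.047 = 0.2982 m^2K/W
U-value = 1 / R_total = 1 / 0.2982 = 3.353 W/m^2K

3.353 W/m^2K


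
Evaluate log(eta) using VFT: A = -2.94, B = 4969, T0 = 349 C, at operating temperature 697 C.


VFT equation: log(eta) = A + B / (T - T0)
  T - T0 = 697 - 349 = 348
  B / (T - T0) = 4969 / 348 = 14.279
  log(eta) = -2.94 + 14.279 = 11.339

11.339


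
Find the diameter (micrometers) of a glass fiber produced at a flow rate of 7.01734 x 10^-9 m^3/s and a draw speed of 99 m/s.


Cross-sectional area from continuity:
  A = Q / v = 7.01734 x 10^-9 / 99 = 7.088222 x 10^-11 m^2
Diameter from circular cross-section:
  d = sqrt(4A / pi) * 10^6 (m -> um)
  d = sqrt(4 * 7.088222 x 10^-11 / pi) * 10^6 = 9.5 um

9.5 um


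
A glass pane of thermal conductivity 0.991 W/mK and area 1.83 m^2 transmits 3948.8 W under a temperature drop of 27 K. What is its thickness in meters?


Fourier's law: t = k * A * dT / Q
  t = 0.991 * 1.83 * 27 / 3948.8
  t = 48.96531 / 3948.8 = 0.0124 m

0.0124 m


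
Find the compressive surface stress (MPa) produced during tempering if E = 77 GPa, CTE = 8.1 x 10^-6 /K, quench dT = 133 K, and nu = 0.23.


Tempering stress: sigma = E * alpha * dT / (1 - nu)
  E (MPa) = 77 * 1000 = 77000
  Numerator = 77000 * (8.1 x 10^-6) * 133 = 82.9521
  Denominator = 1 - 0.23 = 0.77
  sigma = 82.9521 / 0.77 = 107.7 MPa

107.7 MPa


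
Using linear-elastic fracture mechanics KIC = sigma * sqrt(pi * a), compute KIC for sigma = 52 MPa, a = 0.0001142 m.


Fracture toughness: KIC = sigma * sqrt(pi * a)
  pi * a = pi * 0.0001142 = 0.00035877
  sqrt(pi * a) = 0.018941
  KIC = 52 * 0.018941 = 0.985 MPa*sqrt(m)

0.985 MPa*sqrt(m)


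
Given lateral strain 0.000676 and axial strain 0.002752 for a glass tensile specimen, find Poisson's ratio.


Poisson's ratio: nu = lateral strain / axial strain
  nu = 0.000676 / 0.002752 = 0.2456

0.2456


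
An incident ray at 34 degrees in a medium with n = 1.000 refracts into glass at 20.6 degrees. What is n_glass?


Apply Snell's law: n1 * sin(theta1) = n2 * sin(theta2)
  n2 = n1 * sin(theta1) / sin(theta2)
  sin(34) = 0.559193
  sin(20.6) = 0.351842
  n2 = 1.000 * 0.559193 / 0.351842 = 1.5893

1.5893


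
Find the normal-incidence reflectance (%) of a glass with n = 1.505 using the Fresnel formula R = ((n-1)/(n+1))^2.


Fresnel reflectance at normal incidence:
  R = ((n - 1)/(n + 1))^2
  (n - 1)/(n + 1) = (1.505 - 1)/(1.505 + 1) = 0.201597
  R = 0.201597^2 = 0.0406414
  R(%) = 0.0406414 * 100 = 4.064%

4.064%


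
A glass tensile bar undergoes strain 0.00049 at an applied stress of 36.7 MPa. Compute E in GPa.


Young's modulus: E = stress / strain
  E = 36.7 MPa / 0.00049 = 74897.96 MPa
Convert to GPa: 74897.96 / 1000 = 74.9 GPa

74.9 GPa


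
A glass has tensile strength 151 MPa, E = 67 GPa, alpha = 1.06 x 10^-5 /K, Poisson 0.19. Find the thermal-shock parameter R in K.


Thermal shock resistance: R = sigma * (1 - nu) / (E * alpha)
  Numerator = 151 * (1 - 0.19) = 122.31
  Denominator = 67 * 1000 * (1.06 x 10^-5) = 0.7102
  R = 122.31 / 0.7102 = 172.2 K

172.2 K


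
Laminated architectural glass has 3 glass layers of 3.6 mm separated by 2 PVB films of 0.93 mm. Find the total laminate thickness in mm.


Total thickness = glass contribution + PVB contribution
  Glass: 3 * 3.6 = 10.8 mm
  PVB: 2 * 0.93 = 1.86 mm
  Total = 10.8 + 1.86 = 12.66 mm

12.66 mm


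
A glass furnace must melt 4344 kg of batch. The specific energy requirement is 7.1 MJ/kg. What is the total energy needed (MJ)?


Total energy = mass * specific energy
  E = 4344 * 7.1 = 30842.4 MJ

30842.4 MJ


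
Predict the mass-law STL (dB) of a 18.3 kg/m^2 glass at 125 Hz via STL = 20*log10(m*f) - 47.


Mass law: STL = 20 * log10(m * f) - 47
  m * f = 18.3 * 125 = 2287.5
  log10(2287.5) = 3.35936
  STL = 20 * 3.35936 - 47 = 67.1872 - 47 = 20.2 dB

20.2 dB


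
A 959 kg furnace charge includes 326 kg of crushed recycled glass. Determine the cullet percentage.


Cullet ratio = (cullet mass / total batch mass) * 100
  Ratio = 326 / 959 * 100 = 33.99%

33.99%


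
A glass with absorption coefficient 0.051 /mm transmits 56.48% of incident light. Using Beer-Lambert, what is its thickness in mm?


Rearrange T = exp(-alpha * thickness):
  thickness = -ln(T) / alpha
  T = 56.48/100 = 0.5648
  ln(T) = -0.57128
  -ln(T) = 0.57128
  thickness = 0.57128 / 0.051 = 11.2 mm

11.2 mm


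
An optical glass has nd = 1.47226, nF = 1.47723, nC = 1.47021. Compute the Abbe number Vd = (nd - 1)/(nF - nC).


Abbe number formula: Vd = (nd - 1) / (nF - nC)
  nd - 1 = 1.47226 - 1 = 0.47226
  nF - nC = 1.47723 - 1.47021 = 0.00702
  Vd = 0.47226 / 0.00702 = 67.27

67.27


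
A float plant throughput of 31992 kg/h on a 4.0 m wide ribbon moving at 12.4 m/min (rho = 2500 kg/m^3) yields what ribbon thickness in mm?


Ribbon cross-section from mass balance:
  Volume rate = throughput / density = 31992 / 2500 = 12.7968 m^3/h
  thickness = volume rate / (speed * 60 * width), i.e.
  thickness = throughput / (60 * speed * width * density) * 1000
  thickness = 31992 / (60 * 12.4 * 4.0 * 2500) * 1000 = 4.3 mm

4.3 mm


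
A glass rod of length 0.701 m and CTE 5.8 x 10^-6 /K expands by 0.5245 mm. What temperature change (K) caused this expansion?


Rearrange dL = alpha * L0 * dT for dT:
  dT = dL / (alpha * L0)
  dL (m) = 0.5245 / 1000 = 0.0005245
  dT = 0.0005245 / ((5.8 x 10^-6) * 0.701) = 129.0 K

129.0 K


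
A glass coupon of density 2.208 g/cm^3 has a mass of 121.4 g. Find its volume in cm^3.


Rearrange rho = m / V:
  V = m / rho
  V = 121.4 / 2.208 = 54.982 cm^3

54.982 cm^3


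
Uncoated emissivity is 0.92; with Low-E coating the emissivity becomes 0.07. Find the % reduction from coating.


Percentage reduction = (1 - coated/uncoated) * 100
  Ratio = 0.07 / 0.92 = 0.0761
  Reduction = (1 - 0.0761) * 100 = 92.4%

92.4%


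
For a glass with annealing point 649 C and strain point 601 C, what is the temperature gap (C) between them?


Gap = T_anneal - T_strain:
  gap = 649 - 601 = 48 C

48 C


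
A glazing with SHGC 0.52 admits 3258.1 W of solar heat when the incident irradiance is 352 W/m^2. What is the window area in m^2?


Rearrange Q = Area * SHGC * Irradiance:
  Area = Q / (SHGC * Irradiance)
  Area = 3258.1 / (0.52 * 352) = 17.8 m^2

17.8 m^2


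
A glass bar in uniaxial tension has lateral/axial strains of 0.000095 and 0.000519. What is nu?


Poisson's ratio: nu = lateral strain / axial strain
  nu = 0.000095 / 0.000519 = 0.183

0.183


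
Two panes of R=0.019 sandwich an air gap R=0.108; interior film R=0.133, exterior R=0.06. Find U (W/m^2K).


Total thermal resistance (series):
  R_total = R_in + R_glass + R_air + R_glass + R_out
  R_total = 0.133 + 0.019 + 0.108 + 0.019 + 0.06 = 0.339 m^2K/W
U-value = 1 / R_total = 1 / 0.339 = 2.95 W/m^2K

2.95 W/m^2K


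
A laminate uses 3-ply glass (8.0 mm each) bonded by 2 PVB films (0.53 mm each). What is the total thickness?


Total thickness = glass contribution + PVB contribution
  Glass: 3 * 8.0 = 24.0 mm
  PVB: 2 * 0.53 = 1.06 mm
  Total = 24.0 + 1.06 = 25.06 mm

25.06 mm


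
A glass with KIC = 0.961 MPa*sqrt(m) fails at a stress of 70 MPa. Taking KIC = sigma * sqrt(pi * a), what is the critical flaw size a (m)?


Rearrange KIC = sigma * sqrt(pi * a):
  sqrt(pi * a) = KIC / sigma
  sqrt(pi * a) = 0.961 / 70 = 0.013729
  a = (KIC / sigma)^2 / pi
  a = 0.013729^2 / pi = 0.00006 m

0.00006 m


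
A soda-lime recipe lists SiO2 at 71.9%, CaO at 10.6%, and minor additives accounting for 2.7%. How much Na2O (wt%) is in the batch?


Pieces sum to 100%:
  Na2O = 100 - (SiO2 + CaO + others)
  Na2O = 100 - (71.9 + 10.6 + 2.7) = 14.8%

14.8%


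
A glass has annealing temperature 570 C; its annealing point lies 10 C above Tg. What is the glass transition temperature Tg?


Rearrange T_anneal = Tg + offset for Tg:
  Tg = T_anneal - offset = 570 - 10 = 560 C

560 C


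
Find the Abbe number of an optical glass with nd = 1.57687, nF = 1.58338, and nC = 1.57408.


Abbe number formula: Vd = (nd - 1) / (nF - nC)
  nd - 1 = 1.57687 - 1 = 0.57687
  nF - nC = 1.58338 - 1.57408 = 0.0093
  Vd = 0.57687 / 0.0093 = 62.03

62.03


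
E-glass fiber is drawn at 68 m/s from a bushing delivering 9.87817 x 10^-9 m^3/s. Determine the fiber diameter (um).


Cross-sectional area from continuity:
  A = Q / v = 9.87817 x 10^-9 / 68 = 1.452672 x 10^-10 m^2
Diameter from circular cross-section:
  d = sqrt(4A / pi) * 10^6 (m -> um)
  d = sqrt(4 * 1.452672 x 10^-10 / pi) * 10^6 = 13.6 um

13.6 um


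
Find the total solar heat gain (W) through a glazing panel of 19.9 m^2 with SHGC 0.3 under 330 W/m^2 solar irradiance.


Solar heat gain: Q = Area * SHGC * Irradiance
  Q = 19.9 * 0.3 * 330 = 1970.1 W

1970.1 W


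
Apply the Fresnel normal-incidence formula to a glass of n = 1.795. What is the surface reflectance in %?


Fresnel reflectance at normal incidence:
  R = ((n - 1)/(n + 1))^2
  (n - 1)/(n + 1) = (1.795 - 1)/(1.795 + 1) = 0.284436
  R = 0.284436^2 = 0.0809038
  R(%) = 0.0809038 * 100 = 8.09%

8.09%


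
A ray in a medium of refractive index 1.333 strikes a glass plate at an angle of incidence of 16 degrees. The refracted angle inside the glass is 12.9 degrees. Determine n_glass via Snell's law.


Apply Snell's law: n1 * sin(theta1) = n2 * sin(theta2)
  n2 = n1 * sin(theta1) / sin(theta2)
  sin(16) = 0.275637
  sin(12.9) = 0.22325
  n2 = 1.333 * 0.275637 / 0.22325 = 1.6458

1.6458


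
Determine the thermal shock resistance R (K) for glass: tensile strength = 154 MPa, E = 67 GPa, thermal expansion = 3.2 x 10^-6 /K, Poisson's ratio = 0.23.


Thermal shock resistance: R = sigma * (1 - nu) / (E * alpha)
  Numerator = 154 * (1 - 0.23) = 118.58
  Denominator = 67 * 1000 * (3.2 x 10^-6) = 0.2144
  R = 118.58 / 0.2144 = 553.1 K

553.1 K


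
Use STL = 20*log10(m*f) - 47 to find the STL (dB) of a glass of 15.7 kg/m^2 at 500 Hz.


Mass law: STL = 20 * log10(m * f) - 47
  m * f = 15.7 * 500 = 7850
  log10(7850) = 3.89487
  STL = 20 * 3.89487 - 47 = 77.8974 - 47 = 30.9 dB

30.9 dB


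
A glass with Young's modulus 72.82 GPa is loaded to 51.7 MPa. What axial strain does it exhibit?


Rearrange E = sigma / epsilon:
  epsilon = sigma / E
  E (MPa) = 72.82 * 1000 = 72820
  epsilon = 51.7 / 72820 = 0.00071

0.00071


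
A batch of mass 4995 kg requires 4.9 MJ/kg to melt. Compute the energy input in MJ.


Total energy = mass * specific energy
  E = 4995 * 4.9 = 24475.5 MJ

24475.5 MJ


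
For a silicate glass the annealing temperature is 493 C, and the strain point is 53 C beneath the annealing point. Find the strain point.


Strain point = annealing point - difference:
  T_strain = 493 - 53 = 440 C

440 C


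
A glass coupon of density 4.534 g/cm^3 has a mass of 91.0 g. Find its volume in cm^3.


Rearrange rho = m / V:
  V = m / rho
  V = 91.0 / 4.534 = 20.071 cm^3

20.071 cm^3


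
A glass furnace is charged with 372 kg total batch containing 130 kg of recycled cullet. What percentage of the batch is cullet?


Cullet ratio = (cullet mass / total batch mass) * 100
  Ratio = 130 / 372 * 100 = 34.95%

34.95%


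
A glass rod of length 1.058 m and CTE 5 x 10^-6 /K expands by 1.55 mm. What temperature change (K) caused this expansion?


Rearrange dL = alpha * L0 * dT for dT:
  dT = dL / (alpha * L0)
  dL (m) = 1.55 / 1000 = 0.00155
  dT = 0.00155 / ((5 x 10^-6) * 1.058) = 293.0 K

293.0 K


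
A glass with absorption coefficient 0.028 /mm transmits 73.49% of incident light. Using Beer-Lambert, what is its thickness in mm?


Rearrange T = exp(-alpha * thickness):
  thickness = -ln(T) / alpha
  T = 73.49/100 = 0.7349
  ln(T) = -0.30802
  -ln(T) = 0.30802
  thickness = 0.30802 / 0.028 = 11.0 mm

11.0 mm


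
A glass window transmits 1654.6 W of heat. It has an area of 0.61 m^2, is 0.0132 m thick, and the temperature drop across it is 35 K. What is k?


Fourier's law rearranged: k = Q * t / (A * dT)
  Numerator = 1654.6 * 0.0132 = 21.84072
  Denominator = 0.61 * 35 = 21.35
  k = 21.84072 / 21.35 = 1.023 W/mK

1.023 W/mK


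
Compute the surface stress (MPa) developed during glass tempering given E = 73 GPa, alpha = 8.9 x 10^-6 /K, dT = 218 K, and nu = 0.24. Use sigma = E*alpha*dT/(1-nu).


Tempering stress: sigma = E * alpha * dT / (1 - nu)
  E (MPa) = 73 * 1000 = 73000
  Numerator = 73000 * (8.9 x 10^-6) * 218 = 141.6346
  Denominator = 1 - 0.24 = 0.76
  sigma = 141.6346 / 0.76 = 186.4 MPa

186.4 MPa


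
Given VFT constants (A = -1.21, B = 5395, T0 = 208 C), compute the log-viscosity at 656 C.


VFT equation: log(eta) = A + B / (T - T0)
  T - T0 = 656 - 208 = 448
  B / (T - T0) = 5395 / 448 = 12.042
  log(eta) = -1.21 + 12.042 = 10.832

10.832


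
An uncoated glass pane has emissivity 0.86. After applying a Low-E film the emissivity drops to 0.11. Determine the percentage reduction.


Percentage reduction = (1 - coated/uncoated) * 100
  Ratio = 0.11 / 0.86 = 0.1279
  Reduction = (1 - 0.1279) * 100 = 87.2%

87.2%


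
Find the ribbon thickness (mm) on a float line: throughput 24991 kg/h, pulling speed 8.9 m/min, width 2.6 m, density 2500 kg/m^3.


Ribbon cross-section from mass balance:
  Volume rate = throughput / density = 24991 / 2500 = 9.9964 m^3/h
  thickness = volume rate / (speed * 60 * width), i.e.
  thickness = throughput / (60 * speed * width * density) * 1000
  thickness = 24991 / (60 * 8.9 * 2.6 * 2500) * 1000 = 7.2 mm

7.2 mm


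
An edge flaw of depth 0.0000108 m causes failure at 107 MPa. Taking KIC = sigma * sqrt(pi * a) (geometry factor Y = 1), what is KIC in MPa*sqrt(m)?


Fracture toughness: KIC = sigma * sqrt(pi * a)
  pi * a = pi * 0.0000108 = 0.000033929
  sqrt(pi * a) = 0.005825
  KIC = 107 * 0.005825 = 0.623 MPa*sqrt(m)

0.623 MPa*sqrt(m)


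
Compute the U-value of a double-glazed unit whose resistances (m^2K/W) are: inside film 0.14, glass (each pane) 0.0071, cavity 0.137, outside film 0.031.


Total thermal resistance (series):
  R_total = R_in + R_glass + R_air + R_glass + R_out
  R_total = 0.14 + 0.0071 + 0.137 + 0.0071 + 0.031 = 0.3222 m^2K/W
U-value = 1 / R_total = 1 / 0.3222 = 3.104 W/m^2K

3.104 W/m^2K


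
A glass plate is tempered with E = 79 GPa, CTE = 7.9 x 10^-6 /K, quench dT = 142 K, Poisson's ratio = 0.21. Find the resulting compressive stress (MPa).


Tempering stress: sigma = E * alpha * dT / (1 - nu)
  E (MPa) = 79 * 1000 = 79000
  Numerator = 79000 * (7.9 x 10^-6) * 142 = 88.6222
  Denominator = 1 - 0.21 = 0.79
  sigma = 88.6222 / 0.79 = 112.2 MPa

112.2 MPa


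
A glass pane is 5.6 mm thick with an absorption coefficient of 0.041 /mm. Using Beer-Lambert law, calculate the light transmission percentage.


Beer-Lambert law: T = exp(-alpha * thickness)
  exponent = -0.041 * 5.6 = -0.2296
  T = exp(-0.2296) = 0.7949
  Percentage = 0.7949 * 100 = 79.49%

79.49%


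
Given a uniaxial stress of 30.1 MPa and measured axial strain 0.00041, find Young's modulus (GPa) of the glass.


Young's modulus: E = stress / strain
  E = 30.1 MPa / 0.00041 = 73414.63 MPa
Convert to GPa: 73414.63 / 1000 = 73.41 GPa

73.41 GPa


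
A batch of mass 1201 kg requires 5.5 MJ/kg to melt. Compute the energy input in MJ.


Total energy = mass * specific energy
  E = 1201 * 5.5 = 6605.5 MJ

6605.5 MJ


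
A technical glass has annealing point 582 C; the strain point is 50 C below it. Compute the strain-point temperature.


Strain point = annealing point - difference:
  T_strain = 582 - 50 = 532 C

532 C


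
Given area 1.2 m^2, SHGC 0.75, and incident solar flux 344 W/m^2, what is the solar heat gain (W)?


Solar heat gain: Q = Area * SHGC * Irradiance
  Q = 1.2 * 0.75 * 344 = 309.6 W

309.6 W


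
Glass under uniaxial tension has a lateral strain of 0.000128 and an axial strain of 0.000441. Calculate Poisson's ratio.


Poisson's ratio: nu = lateral strain / axial strain
  nu = 0.000128 / 0.000441 = 0.2902

0.2902


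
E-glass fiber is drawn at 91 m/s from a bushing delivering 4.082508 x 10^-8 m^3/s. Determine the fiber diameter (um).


Cross-sectional area from continuity:
  A = Q / v = 4.082508 x 10^-8 / 91 = 4.486273 x 10^-10 m^2
Diameter from circular cross-section:
  d = sqrt(4A / pi) * 10^6 (m -> um)
  d = sqrt(4 * 4.486273 x 10^-10 / pi) * 10^6 = 23.9 um

23.9 um


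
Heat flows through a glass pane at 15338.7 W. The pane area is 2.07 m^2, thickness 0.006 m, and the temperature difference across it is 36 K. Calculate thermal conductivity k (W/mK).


Fourier's law rearranged: k = Q * t / (A * dT)
  Numerator = 15338.7 * 0.006 = 92.0322
  Denominator = 2.07 * 36 = 74.52
  k = 92.0322 / 74.52 = 1.235 W/mK

1.235 W/mK


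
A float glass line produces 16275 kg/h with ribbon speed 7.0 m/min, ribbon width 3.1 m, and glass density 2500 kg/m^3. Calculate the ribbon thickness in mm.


Ribbon cross-section from mass balance:
  Volume rate = throughput / density = 16275 / 2500 = 6.51 m^3/h
  thickness = volume rate / (speed * 60 * width), i.e.
  thickness = throughput / (60 * speed * width * density) * 1000
  thickness = 16275 / (60 * 7.0 * 3.1 * 2500) * 1000 = 5.0 mm

5.0 mm


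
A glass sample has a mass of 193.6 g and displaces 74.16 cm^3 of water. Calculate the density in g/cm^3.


Use the definition of density:
  rho = mass / volume
  rho = 193.6 / 74.16 = 2.611 g/cm^3

2.611 g/cm^3


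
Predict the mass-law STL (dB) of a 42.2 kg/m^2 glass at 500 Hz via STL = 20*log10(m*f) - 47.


Mass law: STL = 20 * log10(m * f) - 47
  m * f = 42.2 * 500 = 21100
  log10(21100) = 4.32428
  STL = 20 * 4.32428 - 47 = 86.4856 - 47 = 39.5 dB

39.5 dB


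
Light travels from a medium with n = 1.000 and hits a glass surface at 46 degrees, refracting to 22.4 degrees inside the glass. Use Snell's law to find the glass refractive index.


Apply Snell's law: n1 * sin(theta1) = n2 * sin(theta2)
  n2 = n1 * sin(theta1) / sin(theta2)
  sin(46) = 0.71934
  sin(22.4) = 0.38107
  n2 = 1.000 * 0.71934 / 0.38107 = 1.8877

1.8877


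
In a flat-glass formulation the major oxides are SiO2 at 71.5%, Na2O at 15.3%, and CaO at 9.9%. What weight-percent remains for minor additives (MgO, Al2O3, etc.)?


Sum the three major oxides:
  SiO2 + Na2O + CaO = 71.5 + 15.3 + 9.9 = 96.7%
Subtract from 100%:
  Others = 100 - 96.7 = 3.3%

3.3%


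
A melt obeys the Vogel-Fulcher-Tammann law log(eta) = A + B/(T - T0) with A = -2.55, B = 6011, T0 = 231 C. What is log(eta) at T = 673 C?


VFT equation: log(eta) = A + B / (T - T0)
  T - T0 = 673 - 231 = 442
  B / (T - T0) = 6011 / 442 = 13.6
  log(eta) = -2.55 + 13.6 = 11.05

11.05


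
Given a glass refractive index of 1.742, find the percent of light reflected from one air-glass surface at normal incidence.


Fresnel reflectance at normal incidence:
  R = ((n - 1)/(n + 1))^2
  (n - 1)/(n + 1) = (1.742 - 1)/(1.742 + 1) = 0.270605
  R = 0.270605^2 = 0.0732271
  R(%) = 0.0732271 * 100 = 7.323%

7.323%
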